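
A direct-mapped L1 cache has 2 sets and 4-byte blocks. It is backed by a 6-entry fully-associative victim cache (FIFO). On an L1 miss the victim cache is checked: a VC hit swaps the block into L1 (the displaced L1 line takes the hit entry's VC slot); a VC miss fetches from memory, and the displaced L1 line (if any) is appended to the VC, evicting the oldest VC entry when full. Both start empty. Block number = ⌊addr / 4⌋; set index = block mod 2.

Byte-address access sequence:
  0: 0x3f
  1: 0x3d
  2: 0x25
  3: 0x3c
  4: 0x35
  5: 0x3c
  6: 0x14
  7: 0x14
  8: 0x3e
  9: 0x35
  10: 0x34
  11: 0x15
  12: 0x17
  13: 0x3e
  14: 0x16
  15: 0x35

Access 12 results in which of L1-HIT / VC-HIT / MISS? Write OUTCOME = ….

  [0] addr=0x3f blk=15 s=1: MISS | VC []
  [1] addr=0x3d blk=15 s=1: L1-HIT | VC []
  [2] addr=0x25 blk=9 s=1: MISS | VC [15]
  [3] addr=0x3c blk=15 s=1: VC-HIT | VC [9]
  [4] addr=0x35 blk=13 s=1: MISS | VC [9, 15]
  [5] addr=0x3c blk=15 s=1: VC-HIT | VC [9, 13]
  [6] addr=0x14 blk=5 s=1: MISS | VC [9, 13, 15]
  [7] addr=0x14 blk=5 s=1: L1-HIT | VC [9, 13, 15]
  [8] addr=0x3e blk=15 s=1: VC-HIT | VC [9, 13, 5]
  [9] addr=0x35 blk=13 s=1: VC-HIT | VC [9, 15, 5]
  [10] addr=0x34 blk=13 s=1: L1-HIT | VC [9, 15, 5]
  [11] addr=0x15 blk=5 s=1: VC-HIT | VC [9, 15, 13]
  [12] addr=0x17 blk=5 s=1: L1-HIT | VC [9, 15, 13]
  [13] addr=0x3e blk=15 s=1: VC-HIT | VC [9, 5, 13]
  [14] addr=0x16 blk=5 s=1: VC-HIT | VC [9, 15, 13]
  [15] addr=0x35 blk=13 s=1: VC-HIT | VC [9, 15, 5]

OUTCOME = L1-HIT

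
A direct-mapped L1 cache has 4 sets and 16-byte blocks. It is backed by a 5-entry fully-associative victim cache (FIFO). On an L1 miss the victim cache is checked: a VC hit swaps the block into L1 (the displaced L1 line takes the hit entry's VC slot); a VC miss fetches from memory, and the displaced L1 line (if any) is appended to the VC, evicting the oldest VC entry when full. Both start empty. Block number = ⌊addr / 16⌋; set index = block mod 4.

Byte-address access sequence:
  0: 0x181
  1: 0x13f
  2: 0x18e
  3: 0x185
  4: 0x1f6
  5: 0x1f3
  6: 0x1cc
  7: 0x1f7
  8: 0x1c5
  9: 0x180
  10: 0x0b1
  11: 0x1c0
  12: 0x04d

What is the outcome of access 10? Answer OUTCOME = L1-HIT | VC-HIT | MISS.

OUTCOME = MISS

0: 0x181 (blk 24, set 0) → MISS  vc=[]
1: 0x13f (blk 19, set 3) → MISS  vc=[]
2: 0x18e (blk 24, set 0) → L1-HIT  vc=[]
3: 0x185 (blk 24, set 0) → L1-HIT  vc=[]
4: 0x1f6 (blk 31, set 3) → MISS  vc=[19]
5: 0x1f3 (blk 31, set 3) → L1-HIT  vc=[19]
6: 0x1cc (blk 28, set 0) → MISS  vc=[19, 24]
7: 0x1f7 (blk 31, set 3) → L1-HIT  vc=[19, 24]
8: 0x1c5 (blk 28, set 0) → L1-HIT  vc=[19, 24]
9: 0x180 (blk 24, set 0) → VC-HIT  vc=[19, 28]
10: 0xb1 (blk 11, set 3) → MISS  vc=[19, 28, 31]
11: 0x1c0 (blk 28, set 0) → VC-HIT  vc=[19, 24, 31]
12: 0x4d (blk 4, set 0) → MISS  vc=[19, 24, 31, 28]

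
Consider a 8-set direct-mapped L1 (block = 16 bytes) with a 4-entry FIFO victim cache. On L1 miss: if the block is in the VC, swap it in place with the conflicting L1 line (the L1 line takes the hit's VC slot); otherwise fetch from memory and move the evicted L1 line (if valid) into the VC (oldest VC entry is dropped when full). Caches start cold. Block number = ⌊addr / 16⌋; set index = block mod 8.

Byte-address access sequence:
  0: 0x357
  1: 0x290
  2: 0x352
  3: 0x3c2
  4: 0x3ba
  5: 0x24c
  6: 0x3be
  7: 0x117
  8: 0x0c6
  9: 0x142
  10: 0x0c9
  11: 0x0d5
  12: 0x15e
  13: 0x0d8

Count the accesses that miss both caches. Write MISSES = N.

  [0] addr=0x357 blk=53 s=5: MISS | VC []
  [1] addr=0x290 blk=41 s=1: MISS | VC []
  [2] addr=0x352 blk=53 s=5: L1-HIT | VC []
  [3] addr=0x3c2 blk=60 s=4: MISS | VC []
  [4] addr=0x3ba blk=59 s=3: MISS | VC []
  [5] addr=0x24c blk=36 s=4: MISS | VC [60]
  [6] addr=0x3be blk=59 s=3: L1-HIT | VC [60]
  [7] addr=0x117 blk=17 s=1: MISS | VC [60, 41]
  [8] addr=0xc6 blk=12 s=4: MISS | VC [60, 41, 36]
  [9] addr=0x142 blk=20 s=4: MISS | VC [60, 41, 36, 12]
  [10] addr=0xc9 blk=12 s=4: VC-HIT | VC [60, 41, 36, 20]
  [11] addr=0xd5 blk=13 s=5: MISS | VC [41, 36, 20, 53]
  [12] addr=0x15e blk=21 s=5: MISS | VC [36, 20, 53, 13]
  [13] addr=0xd8 blk=13 s=5: VC-HIT | VC [36, 20, 53, 21]

MISSES = 10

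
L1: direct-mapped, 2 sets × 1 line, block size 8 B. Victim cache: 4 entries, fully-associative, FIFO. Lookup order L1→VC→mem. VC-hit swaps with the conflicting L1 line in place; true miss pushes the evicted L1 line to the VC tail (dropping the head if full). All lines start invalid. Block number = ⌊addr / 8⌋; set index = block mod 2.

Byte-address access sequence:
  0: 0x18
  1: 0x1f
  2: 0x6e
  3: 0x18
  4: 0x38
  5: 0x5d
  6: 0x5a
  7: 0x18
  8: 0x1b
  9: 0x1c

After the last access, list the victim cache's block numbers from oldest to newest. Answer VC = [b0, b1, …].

VC = [13, 11, 7]

0: 0x18 (blk 3, set 1) → MISS  vc=[]
1: 0x1f (blk 3, set 1) → L1-HIT  vc=[]
2: 0x6e (blk 13, set 1) → MISS  vc=[3]
3: 0x18 (blk 3, set 1) → VC-HIT  vc=[13]
4: 0x38 (blk 7, set 1) → MISS  vc=[13, 3]
5: 0x5d (blk 11, set 1) → MISS  vc=[13, 3, 7]
6: 0x5a (blk 11, set 1) → L1-HIT  vc=[13, 3, 7]
7: 0x18 (blk 3, set 1) → VC-HIT  vc=[13, 11, 7]
8: 0x1b (blk 3, set 1) → L1-HIT  vc=[13, 11, 7]
9: 0x1c (blk 3, set 1) → L1-HIT  vc=[13, 11, 7]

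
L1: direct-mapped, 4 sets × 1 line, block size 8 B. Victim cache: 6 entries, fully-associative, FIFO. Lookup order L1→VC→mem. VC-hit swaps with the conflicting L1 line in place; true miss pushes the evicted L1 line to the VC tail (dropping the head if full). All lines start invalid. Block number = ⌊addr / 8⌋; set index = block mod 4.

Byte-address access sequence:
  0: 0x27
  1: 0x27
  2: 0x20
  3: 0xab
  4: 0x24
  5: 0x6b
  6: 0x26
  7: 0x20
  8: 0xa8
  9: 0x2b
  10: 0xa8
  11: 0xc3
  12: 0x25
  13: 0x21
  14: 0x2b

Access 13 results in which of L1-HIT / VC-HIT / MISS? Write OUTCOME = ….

OUTCOME = L1-HIT

  [0] addr=0x27 blk=4 s=0: MISS | VC []
  [1] addr=0x27 blk=4 s=0: L1-HIT | VC []
  [2] addr=0x20 blk=4 s=0: L1-HIT | VC []
  [3] addr=0xab blk=21 s=1: MISS | VC []
  [4] addr=0x24 blk=4 s=0: L1-HIT | VC []
  [5] addr=0x6b blk=13 s=1: MISS | VC [21]
  [6] addr=0x26 blk=4 s=0: L1-HIT | VC [21]
  [7] addr=0x20 blk=4 s=0: L1-HIT | VC [21]
  [8] addr=0xa8 blk=21 s=1: VC-HIT | VC [13]
  [9] addr=0x2b blk=5 s=1: MISS | VC [13, 21]
  [10] addr=0xa8 blk=21 s=1: VC-HIT | VC [13, 5]
  [11] addr=0xc3 blk=24 s=0: MISS | VC [13, 5, 4]
  [12] addr=0x25 blk=4 s=0: VC-HIT | VC [13, 5, 24]
  [13] addr=0x21 blk=4 s=0: L1-HIT | VC [13, 5, 24]
  [14] addr=0x2b blk=5 s=1: VC-HIT | VC [13, 21, 24]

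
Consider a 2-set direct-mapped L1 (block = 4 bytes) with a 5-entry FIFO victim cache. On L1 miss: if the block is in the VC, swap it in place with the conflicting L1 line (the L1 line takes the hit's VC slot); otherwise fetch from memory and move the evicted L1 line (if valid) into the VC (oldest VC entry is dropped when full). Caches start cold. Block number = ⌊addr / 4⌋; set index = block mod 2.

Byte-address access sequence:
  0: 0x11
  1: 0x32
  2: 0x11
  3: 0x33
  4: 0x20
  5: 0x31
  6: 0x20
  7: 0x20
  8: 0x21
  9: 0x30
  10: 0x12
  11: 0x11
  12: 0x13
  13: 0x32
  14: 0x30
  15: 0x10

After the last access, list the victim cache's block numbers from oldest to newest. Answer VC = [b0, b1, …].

#0 0x11→b4/s0 MISS; vc=[]
#1 0x32→b12/s0 MISS; vc=[4]
#2 0x11→b4/s0 VC-HIT; vc=[12]
#3 0x33→b12/s0 VC-HIT; vc=[4]
#4 0x20→b8/s0 MISS; vc=[4,12]
#5 0x31→b12/s0 VC-HIT; vc=[4,8]
#6 0x20→b8/s0 VC-HIT; vc=[4,12]
#7 0x20→b8/s0 L1-HIT; vc=[4,12]
#8 0x21→b8/s0 L1-HIT; vc=[4,12]
#9 0x30→b12/s0 VC-HIT; vc=[4,8]
#10 0x12→b4/s0 VC-HIT; vc=[12,8]
#11 0x11→b4/s0 L1-HIT; vc=[12,8]
#12 0x13→b4/s0 L1-HIT; vc=[12,8]
#13 0x32→b12/s0 VC-HIT; vc=[4,8]
#14 0x30→b12/s0 L1-HIT; vc=[4,8]
#15 0x10→b4/s0 VC-HIT; vc=[12,8]

VC = [12, 8]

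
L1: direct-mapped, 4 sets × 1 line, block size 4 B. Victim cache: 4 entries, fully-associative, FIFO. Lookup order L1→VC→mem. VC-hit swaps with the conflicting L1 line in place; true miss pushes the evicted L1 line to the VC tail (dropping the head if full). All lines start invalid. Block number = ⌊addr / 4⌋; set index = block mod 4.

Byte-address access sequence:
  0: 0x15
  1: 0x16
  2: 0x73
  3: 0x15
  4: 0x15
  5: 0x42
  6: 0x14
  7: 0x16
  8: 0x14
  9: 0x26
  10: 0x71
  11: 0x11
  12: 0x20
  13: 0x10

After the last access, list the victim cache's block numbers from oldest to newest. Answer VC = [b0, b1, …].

  [0] addr=0x15 blk=5 s=1: MISS | VC []
  [1] addr=0x16 blk=5 s=1: L1-HIT | VC []
  [2] addr=0x73 blk=28 s=0: MISS | VC []
  [3] addr=0x15 blk=5 s=1: L1-HIT | VC []
  [4] addr=0x15 blk=5 s=1: L1-HIT | VC []
  [5] addr=0x42 blk=16 s=0: MISS | VC [28]
  [6] addr=0x14 blk=5 s=1: L1-HIT | VC [28]
  [7] addr=0x16 blk=5 s=1: L1-HIT | VC [28]
  [8] addr=0x14 blk=5 s=1: L1-HIT | VC [28]
  [9] addr=0x26 blk=9 s=1: MISS | VC [28, 5]
  [10] addr=0x71 blk=28 s=0: VC-HIT | VC [16, 5]
  [11] addr=0x11 blk=4 s=0: MISS | VC [16, 5, 28]
  [12] addr=0x20 blk=8 s=0: MISS | VC [16, 5, 28, 4]
  [13] addr=0x10 blk=4 s=0: VC-HIT | VC [16, 5, 28, 8]

VC = [16, 5, 28, 8]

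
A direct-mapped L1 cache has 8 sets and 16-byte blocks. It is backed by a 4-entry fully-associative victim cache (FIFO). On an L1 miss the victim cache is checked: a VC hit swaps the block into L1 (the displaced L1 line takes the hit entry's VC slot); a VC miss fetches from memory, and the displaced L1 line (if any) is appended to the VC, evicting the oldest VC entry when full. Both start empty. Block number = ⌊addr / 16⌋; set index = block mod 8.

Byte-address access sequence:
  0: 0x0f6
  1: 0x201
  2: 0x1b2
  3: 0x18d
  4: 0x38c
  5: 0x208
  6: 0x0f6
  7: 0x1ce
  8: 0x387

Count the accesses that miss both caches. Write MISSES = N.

MISSES = 6

0: 0xf6 (blk 15, set 7) → MISS  vc=[]
1: 0x201 (blk 32, set 0) → MISS  vc=[]
2: 0x1b2 (blk 27, set 3) → MISS  vc=[]
3: 0x18d (blk 24, set 0) → MISS  vc=[32]
4: 0x38c (blk 56, set 0) → MISS  vc=[32, 24]
5: 0x208 (blk 32, set 0) → VC-HIT  vc=[56, 24]
6: 0xf6 (blk 15, set 7) → L1-HIT  vc=[56, 24]
7: 0x1ce (blk 28, set 4) → MISS  vc=[56, 24]
8: 0x387 (blk 56, set 0) → VC-HIT  vc=[32, 24]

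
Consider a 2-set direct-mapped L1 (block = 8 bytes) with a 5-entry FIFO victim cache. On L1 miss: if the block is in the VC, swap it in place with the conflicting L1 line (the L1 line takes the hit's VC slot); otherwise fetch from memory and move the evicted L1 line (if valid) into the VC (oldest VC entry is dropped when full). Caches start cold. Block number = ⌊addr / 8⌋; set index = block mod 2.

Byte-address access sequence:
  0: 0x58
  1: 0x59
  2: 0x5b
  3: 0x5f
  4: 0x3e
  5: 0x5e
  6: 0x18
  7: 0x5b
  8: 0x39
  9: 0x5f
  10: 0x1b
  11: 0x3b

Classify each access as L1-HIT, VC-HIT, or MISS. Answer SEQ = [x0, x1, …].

#0 0x58→b11/s1 MISS; vc=[]
#1 0x59→b11/s1 L1-HIT; vc=[]
#2 0x5b→b11/s1 L1-HIT; vc=[]
#3 0x5f→b11/s1 L1-HIT; vc=[]
#4 0x3e→b7/s1 MISS; vc=[11]
#5 0x5e→b11/s1 VC-HIT; vc=[7]
#6 0x18→b3/s1 MISS; vc=[7,11]
#7 0x5b→b11/s1 VC-HIT; vc=[7,3]
#8 0x39→b7/s1 VC-HIT; vc=[11,3]
#9 0x5f→b11/s1 VC-HIT; vc=[7,3]
#10 0x1b→b3/s1 VC-HIT; vc=[7,11]
#11 0x3b→b7/s1 VC-HIT; vc=[3,11]

SEQ = [MISS, L1-HIT, L1-HIT, L1-HIT, MISS, VC-HIT, MISS, VC-HIT, VC-HIT, VC-HIT, VC-HIT, VC-HIT]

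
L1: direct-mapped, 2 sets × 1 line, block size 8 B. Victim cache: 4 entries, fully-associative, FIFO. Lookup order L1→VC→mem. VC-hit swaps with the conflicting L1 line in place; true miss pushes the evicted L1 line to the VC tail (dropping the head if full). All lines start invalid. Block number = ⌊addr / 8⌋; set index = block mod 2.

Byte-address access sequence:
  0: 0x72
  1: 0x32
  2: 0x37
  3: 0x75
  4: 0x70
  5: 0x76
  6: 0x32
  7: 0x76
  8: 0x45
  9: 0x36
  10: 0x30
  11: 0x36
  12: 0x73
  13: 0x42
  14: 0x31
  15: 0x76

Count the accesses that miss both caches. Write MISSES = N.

0: 0x72 (blk 14, set 0) → MISS  vc=[]
1: 0x32 (blk 6, set 0) → MISS  vc=[14]
2: 0x37 (blk 6, set 0) → L1-HIT  vc=[14]
3: 0x75 (blk 14, set 0) → VC-HIT  vc=[6]
4: 0x70 (blk 14, set 0) → L1-HIT  vc=[6]
5: 0x76 (blk 14, set 0) → L1-HIT  vc=[6]
6: 0x32 (blk 6, set 0) → VC-HIT  vc=[14]
7: 0x76 (blk 14, set 0) → VC-HIT  vc=[6]
8: 0x45 (blk 8, set 0) → MISS  vc=[6, 14]
9: 0x36 (blk 6, set 0) → VC-HIT  vc=[8, 14]
10: 0x30 (blk 6, set 0) → L1-HIT  vc=[8, 14]
11: 0x36 (blk 6, set 0) → L1-HIT  vc=[8, 14]
12: 0x73 (blk 14, set 0) → VC-HIT  vc=[8, 6]
13: 0x42 (blk 8, set 0) → VC-HIT  vc=[14, 6]
14: 0x31 (blk 6, set 0) → VC-HIT  vc=[14, 8]
15: 0x76 (blk 14, set 0) → VC-HIT  vc=[6, 8]

MISSES = 3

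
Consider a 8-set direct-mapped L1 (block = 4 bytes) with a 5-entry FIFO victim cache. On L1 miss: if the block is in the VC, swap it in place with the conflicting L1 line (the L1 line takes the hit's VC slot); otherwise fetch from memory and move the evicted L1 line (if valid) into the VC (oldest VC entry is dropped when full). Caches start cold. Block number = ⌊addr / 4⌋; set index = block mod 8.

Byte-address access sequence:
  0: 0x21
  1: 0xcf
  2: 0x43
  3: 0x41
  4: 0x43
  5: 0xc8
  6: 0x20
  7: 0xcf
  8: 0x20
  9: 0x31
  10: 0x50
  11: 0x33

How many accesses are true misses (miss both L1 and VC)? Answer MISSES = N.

MISSES = 6

0: 0x21 (blk 8, set 0) → MISS  vc=[]
1: 0xcf (blk 51, set 3) → MISS  vc=[]
2: 0x43 (blk 16, set 0) → MISS  vc=[8]
3: 0x41 (blk 16, set 0) → L1-HIT  vc=[8]
4: 0x43 (blk 16, set 0) → L1-HIT  vc=[8]
5: 0xc8 (blk 50, set 2) → MISS  vc=[8]
6: 0x20 (blk 8, set 0) → VC-HIT  vc=[16]
7: 0xcf (blk 51, set 3) → L1-HIT  vc=[16]
8: 0x20 (blk 8, set 0) → L1-HIT  vc=[16]
9: 0x31 (blk 12, set 4) → MISS  vc=[16]
10: 0x50 (blk 20, set 4) → MISS  vc=[16, 12]
11: 0x33 (blk 12, set 4) → VC-HIT  vc=[16, 20]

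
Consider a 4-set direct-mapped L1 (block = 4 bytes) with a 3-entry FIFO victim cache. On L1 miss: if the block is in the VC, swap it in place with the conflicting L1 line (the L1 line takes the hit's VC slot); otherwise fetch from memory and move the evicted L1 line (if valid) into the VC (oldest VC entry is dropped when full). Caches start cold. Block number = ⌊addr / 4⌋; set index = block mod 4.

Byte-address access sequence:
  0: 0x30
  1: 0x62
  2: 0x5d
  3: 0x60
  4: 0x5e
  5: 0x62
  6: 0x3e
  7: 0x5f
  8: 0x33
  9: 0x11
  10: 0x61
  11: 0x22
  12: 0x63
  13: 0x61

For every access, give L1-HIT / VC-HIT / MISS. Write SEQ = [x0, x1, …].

0: 0x30 (blk 12, set 0) → MISS  vc=[]
1: 0x62 (blk 24, set 0) → MISS  vc=[12]
2: 0x5d (blk 23, set 3) → MISS  vc=[12]
3: 0x60 (blk 24, set 0) → L1-HIT  vc=[12]
4: 0x5e (blk 23, set 3) → L1-HIT  vc=[12]
5: 0x62 (blk 24, set 0) → L1-HIT  vc=[12]
6: 0x3e (blk 15, set 3) → MISS  vc=[12, 23]
7: 0x5f (blk 23, set 3) → VC-HIT  vc=[12, 15]
8: 0x33 (blk 12, set 0) → VC-HIT  vc=[24, 15]
9: 0x11 (blk 4, set 0) → MISS  vc=[24, 15, 12]
10: 0x61 (blk 24, set 0) → VC-HIT  vc=[4, 15, 12]
11: 0x22 (blk 8, set 0) → MISS  vc=[15, 12, 24]
12: 0x63 (blk 24, set 0) → VC-HIT  vc=[15, 12, 8]
13: 0x61 (blk 24, set 0) → L1-HIT  vc=[15, 12, 8]

SEQ = [MISS, MISS, MISS, L1-HIT, L1-HIT, L1-HIT, MISS, VC-HIT, VC-HIT, MISS, VC-HIT, MISS, VC-HIT, L1-HIT]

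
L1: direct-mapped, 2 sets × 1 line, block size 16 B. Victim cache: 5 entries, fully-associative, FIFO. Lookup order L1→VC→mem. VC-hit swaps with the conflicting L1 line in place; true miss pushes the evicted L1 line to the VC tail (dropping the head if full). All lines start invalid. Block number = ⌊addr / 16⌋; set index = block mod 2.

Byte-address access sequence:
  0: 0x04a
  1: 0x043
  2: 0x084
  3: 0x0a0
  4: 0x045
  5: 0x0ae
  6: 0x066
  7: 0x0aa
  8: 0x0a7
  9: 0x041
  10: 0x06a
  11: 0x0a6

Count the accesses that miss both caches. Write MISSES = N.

MISSES = 4

0: 0x4a (blk 4, set 0) → MISS  vc=[]
1: 0x43 (blk 4, set 0) → L1-HIT  vc=[]
2: 0x84 (blk 8, set 0) → MISS  vc=[4]
3: 0xa0 (blk 10, set 0) → MISS  vc=[4, 8]
4: 0x45 (blk 4, set 0) → VC-HIT  vc=[10, 8]
5: 0xae (blk 10, set 0) → VC-HIT  vc=[4, 8]
6: 0x66 (blk 6, set 0) → MISS  vc=[4, 8, 10]
7: 0xaa (blk 10, set 0) → VC-HIT  vc=[4, 8, 6]
8: 0xa7 (blk 10, set 0) → L1-HIT  vc=[4, 8, 6]
9: 0x41 (blk 4, set 0) → VC-HIT  vc=[10, 8, 6]
10: 0x6a (blk 6, set 0) → VC-HIT  vc=[10, 8, 4]
11: 0xa6 (blk 10, set 0) → VC-HIT  vc=[6, 8, 4]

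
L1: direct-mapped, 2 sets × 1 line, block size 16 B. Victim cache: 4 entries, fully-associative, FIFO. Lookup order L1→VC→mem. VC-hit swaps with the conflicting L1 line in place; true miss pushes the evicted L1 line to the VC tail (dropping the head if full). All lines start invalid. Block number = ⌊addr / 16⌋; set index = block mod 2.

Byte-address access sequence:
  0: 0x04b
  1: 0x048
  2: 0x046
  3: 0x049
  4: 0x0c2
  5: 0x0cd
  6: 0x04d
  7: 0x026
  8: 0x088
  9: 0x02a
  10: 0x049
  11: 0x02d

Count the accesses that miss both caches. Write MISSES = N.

MISSES = 4

  [0] addr=0x4b blk=4 s=0: MISS | VC []
  [1] addr=0x48 blk=4 s=0: L1-HIT | VC []
  [2] addr=0x46 blk=4 s=0: L1-HIT | VC []
  [3] addr=0x49 blk=4 s=0: L1-HIT | VC []
  [4] addr=0xc2 blk=12 s=0: MISS | VC [4]
  [5] addr=0xcd blk=12 s=0: L1-HIT | VC [4]
  [6] addr=0x4d blk=4 s=0: VC-HIT | VC [12]
  [7] addr=0x26 blk=2 s=0: MISS | VC [12, 4]
  [8] addr=0x88 blk=8 s=0: MISS | VC [12, 4, 2]
  [9] addr=0x2a blk=2 s=0: VC-HIT | VC [12, 4, 8]
  [10] addr=0x49 blk=4 s=0: VC-HIT | VC [12, 2, 8]
  [11] addr=0x2d blk=2 s=0: VC-HIT | VC [12, 4, 8]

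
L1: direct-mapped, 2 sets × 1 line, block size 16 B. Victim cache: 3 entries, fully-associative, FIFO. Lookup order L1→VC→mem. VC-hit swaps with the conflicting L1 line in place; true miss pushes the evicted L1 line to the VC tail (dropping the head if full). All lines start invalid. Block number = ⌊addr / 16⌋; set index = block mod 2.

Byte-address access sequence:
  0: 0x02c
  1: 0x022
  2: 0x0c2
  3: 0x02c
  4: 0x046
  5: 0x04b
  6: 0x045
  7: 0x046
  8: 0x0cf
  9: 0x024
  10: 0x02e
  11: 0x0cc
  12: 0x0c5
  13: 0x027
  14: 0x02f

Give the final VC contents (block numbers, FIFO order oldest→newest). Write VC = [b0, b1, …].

VC = [4, 12]

0: 0x2c (blk 2, set 0) → MISS  vc=[]
1: 0x22 (blk 2, set 0) → L1-HIT  vc=[]
2: 0xc2 (blk 12, set 0) → MISS  vc=[2]
3: 0x2c (blk 2, set 0) → VC-HIT  vc=[12]
4: 0x46 (blk 4, set 0) → MISS  vc=[12, 2]
5: 0x4b (blk 4, set 0) → L1-HIT  vc=[12, 2]
6: 0x45 (blk 4, set 0) → L1-HIT  vc=[12, 2]
7: 0x46 (blk 4, set 0) → L1-HIT  vc=[12, 2]
8: 0xcf (blk 12, set 0) → VC-HIT  vc=[4, 2]
9: 0x24 (blk 2, set 0) → VC-HIT  vc=[4, 12]
10: 0x2e (blk 2, set 0) → L1-HIT  vc=[4, 12]
11: 0xcc (blk 12, set 0) → VC-HIT  vc=[4, 2]
12: 0xc5 (blk 12, set 0) → L1-HIT  vc=[4, 2]
13: 0x27 (blk 2, set 0) → VC-HIT  vc=[4, 12]
14: 0x2f (blk 2, set 0) → L1-HIT  vc=[4, 12]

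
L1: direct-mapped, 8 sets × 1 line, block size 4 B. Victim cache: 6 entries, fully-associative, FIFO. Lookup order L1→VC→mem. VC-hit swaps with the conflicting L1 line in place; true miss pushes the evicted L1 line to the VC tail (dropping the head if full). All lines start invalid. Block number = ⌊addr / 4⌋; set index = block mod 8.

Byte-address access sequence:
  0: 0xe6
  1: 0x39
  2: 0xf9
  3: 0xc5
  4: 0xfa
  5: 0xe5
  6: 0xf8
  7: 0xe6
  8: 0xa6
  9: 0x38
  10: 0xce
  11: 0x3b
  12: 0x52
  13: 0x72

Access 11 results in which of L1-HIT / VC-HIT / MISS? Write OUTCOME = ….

OUTCOME = L1-HIT

0: 0xe6 (blk 57, set 1) → MISS  vc=[]
1: 0x39 (blk 14, set 6) → MISS  vc=[]
2: 0xf9 (blk 62, set 6) → MISS  vc=[14]
3: 0xc5 (blk 49, set 1) → MISS  vc=[14, 57]
4: 0xfa (blk 62, set 6) → L1-HIT  vc=[14, 57]
5: 0xe5 (blk 57, set 1) → VC-HIT  vc=[14, 49]
6: 0xf8 (blk 62, set 6) → L1-HIT  vc=[14, 49]
7: 0xe6 (blk 57, set 1) → L1-HIT  vc=[14, 49]
8: 0xa6 (blk 41, set 1) → MISS  vc=[14, 49, 57]
9: 0x38 (blk 14, set 6) → VC-HIT  vc=[62, 49, 57]
10: 0xce (blk 51, set 3) → MISS  vc=[62, 49, 57]
11: 0x3b (blk 14, set 6) → L1-HIT  vc=[62, 49, 57]
12: 0x52 (blk 20, set 4) → MISS  vc=[62, 49, 57]
13: 0x72 (blk 28, set 4) → MISS  vc=[62, 49, 57, 20]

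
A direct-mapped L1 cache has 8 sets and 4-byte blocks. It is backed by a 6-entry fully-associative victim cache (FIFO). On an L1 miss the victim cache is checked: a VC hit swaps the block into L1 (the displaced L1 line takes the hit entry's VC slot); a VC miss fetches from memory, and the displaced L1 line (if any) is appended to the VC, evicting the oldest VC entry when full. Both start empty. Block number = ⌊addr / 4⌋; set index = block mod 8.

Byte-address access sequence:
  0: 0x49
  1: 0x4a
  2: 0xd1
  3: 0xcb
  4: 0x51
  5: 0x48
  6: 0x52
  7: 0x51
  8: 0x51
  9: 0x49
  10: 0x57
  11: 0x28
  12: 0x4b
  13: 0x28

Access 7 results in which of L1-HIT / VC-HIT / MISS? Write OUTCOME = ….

0: 0x49 (blk 18, set 2) → MISS  vc=[]
1: 0x4a (blk 18, set 2) → L1-HIT  vc=[]
2: 0xd1 (blk 52, set 4) → MISS  vc=[]
3: 0xcb (blk 50, set 2) → MISS  vc=[18]
4: 0x51 (blk 20, set 4) → MISS  vc=[18, 52]
5: 0x48 (blk 18, set 2) → VC-HIT  vc=[50, 52]
6: 0x52 (blk 20, set 4) → L1-HIT  vc=[50, 52]
7: 0x51 (blk 20, set 4) → L1-HIT  vc=[50, 52]
8: 0x51 (blk 20, set 4) → L1-HIT  vc=[50, 52]
9: 0x49 (blk 18, set 2) → L1-HIT  vc=[50, 52]
10: 0x57 (blk 21, set 5) → MISS  vc=[50, 52]
11: 0x28 (blk 10, set 2) → MISS  vc=[50, 52, 18]
12: 0x4b (blk 18, set 2) → VC-HIT  vc=[50, 52, 10]
13: 0x28 (blk 10, set 2) → VC-HIT  vc=[50, 52, 18]

OUTCOME = L1-HIT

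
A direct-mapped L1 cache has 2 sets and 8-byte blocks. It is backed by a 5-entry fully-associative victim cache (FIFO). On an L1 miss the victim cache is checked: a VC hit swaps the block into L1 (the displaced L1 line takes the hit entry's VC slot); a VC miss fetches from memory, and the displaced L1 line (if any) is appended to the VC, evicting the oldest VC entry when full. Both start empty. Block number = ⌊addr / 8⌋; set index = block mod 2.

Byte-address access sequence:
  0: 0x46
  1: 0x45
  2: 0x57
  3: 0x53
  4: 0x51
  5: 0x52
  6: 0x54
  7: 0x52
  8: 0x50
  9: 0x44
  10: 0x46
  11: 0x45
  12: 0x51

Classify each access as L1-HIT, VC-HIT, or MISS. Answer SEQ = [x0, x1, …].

SEQ = [MISS, L1-HIT, MISS, L1-HIT, L1-HIT, L1-HIT, L1-HIT, L1-HIT, L1-HIT, VC-HIT, L1-HIT, L1-HIT, VC-HIT]

#0 0x46→b8/s0 MISS; vc=[]
#1 0x45→b8/s0 L1-HIT; vc=[]
#2 0x57→b10/s0 MISS; vc=[8]
#3 0x53→b10/s0 L1-HIT; vc=[8]
#4 0x51→b10/s0 L1-HIT; vc=[8]
#5 0x52→b10/s0 L1-HIT; vc=[8]
#6 0x54→b10/s0 L1-HIT; vc=[8]
#7 0x52→b10/s0 L1-HIT; vc=[8]
#8 0x50→b10/s0 L1-HIT; vc=[8]
#9 0x44→b8/s0 VC-HIT; vc=[10]
#10 0x46→b8/s0 L1-HIT; vc=[10]
#11 0x45→b8/s0 L1-HIT; vc=[10]
#12 0x51→b10/s0 VC-HIT; vc=[8]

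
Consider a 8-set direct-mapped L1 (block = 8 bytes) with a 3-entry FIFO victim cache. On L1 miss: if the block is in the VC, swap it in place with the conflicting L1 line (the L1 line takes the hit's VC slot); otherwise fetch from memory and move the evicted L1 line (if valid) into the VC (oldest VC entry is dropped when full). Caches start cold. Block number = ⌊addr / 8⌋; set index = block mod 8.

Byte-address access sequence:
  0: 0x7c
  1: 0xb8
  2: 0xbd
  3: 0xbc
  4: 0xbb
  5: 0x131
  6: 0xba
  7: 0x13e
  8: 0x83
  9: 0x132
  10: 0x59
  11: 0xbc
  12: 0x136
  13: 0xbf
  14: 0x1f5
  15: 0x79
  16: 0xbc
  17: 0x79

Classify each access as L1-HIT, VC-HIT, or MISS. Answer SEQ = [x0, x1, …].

SEQ = [MISS, MISS, L1-HIT, L1-HIT, L1-HIT, MISS, L1-HIT, MISS, MISS, L1-HIT, MISS, VC-HIT, L1-HIT, L1-HIT, MISS, VC-HIT, VC-HIT, VC-HIT]

0: 0x7c (blk 15, set 7) → MISS  vc=[]
1: 0xb8 (blk 23, set 7) → MISS  vc=[15]
2: 0xbd (blk 23, set 7) → L1-HIT  vc=[15]
3: 0xbc (blk 23, set 7) → L1-HIT  vc=[15]
4: 0xbb (blk 23, set 7) → L1-HIT  vc=[15]
5: 0x131 (blk 38, set 6) → MISS  vc=[15]
6: 0xba (blk 23, set 7) → L1-HIT  vc=[15]
7: 0x13e (blk 39, set 7) → MISS  vc=[15, 23]
8: 0x83 (blk 16, set 0) → MISS  vc=[15, 23]
9: 0x132 (blk 38, set 6) → L1-HIT  vc=[15, 23]
10: 0x59 (blk 11, set 3) → MISS  vc=[15, 23]
11: 0xbc (blk 23, set 7) → VC-HIT  vc=[15, 39]
12: 0x136 (blk 38, set 6) → L1-HIT  vc=[15, 39]
13: 0xbf (blk 23, set 7) → L1-HIT  vc=[15, 39]
14: 0x1f5 (blk 62, set 6) → MISS  vc=[15, 39, 38]
15: 0x79 (blk 15, set 7) → VC-HIT  vc=[23, 39, 38]
16: 0xbc (blk 23, set 7) → VC-HIT  vc=[15, 39, 38]
17: 0x79 (blk 15, set 7) → VC-HIT  vc=[23, 39, 38]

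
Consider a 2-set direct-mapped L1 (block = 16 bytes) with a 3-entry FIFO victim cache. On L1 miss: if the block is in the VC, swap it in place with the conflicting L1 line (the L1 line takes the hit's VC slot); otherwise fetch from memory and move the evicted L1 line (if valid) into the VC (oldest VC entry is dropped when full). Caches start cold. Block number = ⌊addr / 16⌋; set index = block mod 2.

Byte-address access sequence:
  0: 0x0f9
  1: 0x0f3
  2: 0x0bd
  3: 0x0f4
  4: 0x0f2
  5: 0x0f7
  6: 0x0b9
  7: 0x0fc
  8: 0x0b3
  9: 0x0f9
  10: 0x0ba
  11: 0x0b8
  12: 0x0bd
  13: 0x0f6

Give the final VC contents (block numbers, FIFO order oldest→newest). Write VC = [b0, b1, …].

VC = [11]

#0 0xf9→b15/s1 MISS; vc=[]
#1 0xf3→b15/s1 L1-HIT; vc=[]
#2 0xbd→b11/s1 MISS; vc=[15]
#3 0xf4→b15/s1 VC-HIT; vc=[11]
#4 0xf2→b15/s1 L1-HIT; vc=[11]
#5 0xf7→b15/s1 L1-HIT; vc=[11]
#6 0xb9→b11/s1 VC-HIT; vc=[15]
#7 0xfc→b15/s1 VC-HIT; vc=[11]
#8 0xb3→b11/s1 VC-HIT; vc=[15]
#9 0xf9→b15/s1 VC-HIT; vc=[11]
#10 0xba→b11/s1 VC-HIT; vc=[15]
#11 0xb8→b11/s1 L1-HIT; vc=[15]
#12 0xbd→b11/s1 L1-HIT; vc=[15]
#13 0xf6→b15/s1 VC-HIT; vc=[11]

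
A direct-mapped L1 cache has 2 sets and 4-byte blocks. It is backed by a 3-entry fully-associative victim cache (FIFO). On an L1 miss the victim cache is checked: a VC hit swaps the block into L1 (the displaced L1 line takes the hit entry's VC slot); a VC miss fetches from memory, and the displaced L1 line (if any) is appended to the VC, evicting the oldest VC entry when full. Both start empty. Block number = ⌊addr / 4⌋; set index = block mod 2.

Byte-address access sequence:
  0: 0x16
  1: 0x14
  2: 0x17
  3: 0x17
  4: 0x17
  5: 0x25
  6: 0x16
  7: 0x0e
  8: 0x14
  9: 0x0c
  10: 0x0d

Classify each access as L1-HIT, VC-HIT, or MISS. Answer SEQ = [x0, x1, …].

  [0] addr=0x16 blk=5 s=1: MISS | VC []
  [1] addr=0x14 blk=5 s=1: L1-HIT | VC []
  [2] addr=0x17 blk=5 s=1: L1-HIT | VC []
  [3] addr=0x17 blk=5 s=1: L1-HIT | VC []
  [4] addr=0x17 blk=5 s=1: L1-HIT | VC []
  [5] addr=0x25 blk=9 s=1: MISS | VC [5]
  [6] addr=0x16 blk=5 s=1: VC-HIT | VC [9]
  [7] addr=0xe blk=3 s=1: MISS | VC [9, 5]
  [8] addr=0x14 blk=5 s=1: VC-HIT | VC [9, 3]
  [9] addr=0xc blk=3 s=1: VC-HIT | VC [9, 5]
  [10] addr=0xd blk=3 s=1: L1-HIT | VC [9, 5]

SEQ = [MISS, L1-HIT, L1-HIT, L1-HIT, L1-HIT, MISS, VC-HIT, MISS, VC-HIT, VC-HIT, L1-HIT]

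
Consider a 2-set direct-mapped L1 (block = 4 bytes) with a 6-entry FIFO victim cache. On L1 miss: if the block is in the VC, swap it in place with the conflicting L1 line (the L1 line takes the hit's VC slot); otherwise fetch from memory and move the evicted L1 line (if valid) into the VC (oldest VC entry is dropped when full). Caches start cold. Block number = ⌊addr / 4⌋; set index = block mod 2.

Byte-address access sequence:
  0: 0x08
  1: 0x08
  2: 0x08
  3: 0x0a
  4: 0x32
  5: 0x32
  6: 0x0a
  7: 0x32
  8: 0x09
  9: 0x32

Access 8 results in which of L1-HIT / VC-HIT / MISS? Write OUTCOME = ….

#0 0x8→b2/s0 MISS; vc=[]
#1 0x8→b2/s0 L1-HIT; vc=[]
#2 0x8→b2/s0 L1-HIT; vc=[]
#3 0xa→b2/s0 L1-HIT; vc=[]
#4 0x32→b12/s0 MISS; vc=[2]
#5 0x32→b12/s0 L1-HIT; vc=[2]
#6 0xa→b2/s0 VC-HIT; vc=[12]
#7 0x32→b12/s0 VC-HIT; vc=[2]
#8 0x9→b2/s0 VC-HIT; vc=[12]
#9 0x32→b12/s0 VC-HIT; vc=[2]

OUTCOME = VC-HIT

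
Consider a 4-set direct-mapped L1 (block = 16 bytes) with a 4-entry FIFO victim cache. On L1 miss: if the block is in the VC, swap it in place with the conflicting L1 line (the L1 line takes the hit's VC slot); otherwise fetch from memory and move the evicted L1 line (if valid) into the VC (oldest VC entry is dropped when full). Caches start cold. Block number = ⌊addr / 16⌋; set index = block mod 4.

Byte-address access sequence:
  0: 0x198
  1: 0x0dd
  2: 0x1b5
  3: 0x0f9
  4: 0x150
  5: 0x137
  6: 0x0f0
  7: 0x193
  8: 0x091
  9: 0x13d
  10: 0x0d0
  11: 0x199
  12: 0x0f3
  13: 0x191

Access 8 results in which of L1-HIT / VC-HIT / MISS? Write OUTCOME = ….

  [0] addr=0x198 blk=25 s=1: MISS | VC []
  [1] addr=0xdd blk=13 s=1: MISS | VC [25]
  [2] addr=0x1b5 blk=27 s=3: MISS | VC [25]
  [3] addr=0xf9 blk=15 s=3: MISS | VC [25, 27]
  [4] addr=0x150 blk=21 s=1: MISS | VC [25, 27, 13]
  [5] addr=0x137 blk=19 s=3: MISS | VC [25, 27, 13, 15]
  [6] addr=0xf0 blk=15 s=3: VC-HIT | VC [25, 27, 13, 19]
  [7] addr=0x193 blk=25 s=1: VC-HIT | VC [21, 27, 13, 19]
  [8] addr=0x91 blk=9 s=1: MISS | VC [27, 13, 19, 25]
  [9] addr=0x13d blk=19 s=3: VC-HIT | VC [27, 13, 15, 25]
  [10] addr=0xd0 blk=13 s=1: VC-HIT | VC [27, 9, 15, 25]
  [11] addr=0x199 blk=25 s=1: VC-HIT | VC [27, 9, 15, 13]
  [12] addr=0xf3 blk=15 s=3: VC-HIT | VC [27, 9, 19, 13]
  [13] addr=0x191 blk=25 s=1: L1-HIT | VC [27, 9, 19, 13]

OUTCOME = MISS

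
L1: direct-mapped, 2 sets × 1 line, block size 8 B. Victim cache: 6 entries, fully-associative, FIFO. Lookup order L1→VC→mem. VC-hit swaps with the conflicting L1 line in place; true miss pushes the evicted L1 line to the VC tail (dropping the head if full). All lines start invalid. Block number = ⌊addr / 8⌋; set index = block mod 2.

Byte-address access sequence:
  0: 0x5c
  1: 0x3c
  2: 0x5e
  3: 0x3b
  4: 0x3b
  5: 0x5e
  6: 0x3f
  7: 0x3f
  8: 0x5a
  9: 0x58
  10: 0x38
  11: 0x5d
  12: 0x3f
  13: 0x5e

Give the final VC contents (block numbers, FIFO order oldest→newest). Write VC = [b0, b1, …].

0: 0x5c (blk 11, set 1) → MISS  vc=[]
1: 0x3c (blk 7, set 1) → MISS  vc=[11]
2: 0x5e (blk 11, set 1) → VC-HIT  vc=[7]
3: 0x3b (blk 7, set 1) → VC-HIT  vc=[11]
4: 0x3b (blk 7, set 1) → L1-HIT  vc=[11]
5: 0x5e (blk 11, set 1) → VC-HIT  vc=[7]
6: 0x3f (blk 7, set 1) → VC-HIT  vc=[11]
7: 0x3f (blk 7, set 1) → L1-HIT  vc=[11]
8: 0x5a (blk 11, set 1) → VC-HIT  vc=[7]
9: 0x58 (blk 11, set 1) → L1-HIT  vc=[7]
10: 0x38 (blk 7, set 1) → VC-HIT  vc=[11]
11: 0x5d (blk 11, set 1) → VC-HIT  vc=[7]
12: 0x3f (blk 7, set 1) → VC-HIT  vc=[11]
13: 0x5e (blk 11, set 1) → VC-HIT  vc=[7]

VC = [7]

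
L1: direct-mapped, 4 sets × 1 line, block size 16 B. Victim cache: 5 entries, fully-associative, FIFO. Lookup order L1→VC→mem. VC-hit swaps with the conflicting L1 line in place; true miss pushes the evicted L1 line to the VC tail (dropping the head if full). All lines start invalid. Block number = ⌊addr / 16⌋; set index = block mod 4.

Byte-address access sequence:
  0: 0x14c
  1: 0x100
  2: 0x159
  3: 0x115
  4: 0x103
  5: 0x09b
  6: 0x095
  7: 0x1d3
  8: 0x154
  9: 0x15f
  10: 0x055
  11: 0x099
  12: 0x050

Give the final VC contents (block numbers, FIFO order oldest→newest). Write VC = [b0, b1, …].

VC = [20, 29, 17, 9, 21]

  [0] addr=0x14c blk=20 s=0: MISS | VC []
  [1] addr=0x100 blk=16 s=0: MISS | VC [20]
  [2] addr=0x159 blk=21 s=1: MISS | VC [20]
  [3] addr=0x115 blk=17 s=1: MISS | VC [20, 21]
  [4] addr=0x103 blk=16 s=0: L1-HIT | VC [20, 21]
  [5] addr=0x9b blk=9 s=1: MISS | VC [20, 21, 17]
  [6] addr=0x95 blk=9 s=1: L1-HIT | VC [20, 21, 17]
  [7] addr=0x1d3 blk=29 s=1: MISS | VC [20, 21, 17, 9]
  [8] addr=0x154 blk=21 s=1: VC-HIT | VC [20, 29, 17, 9]
  [9] addr=0x15f blk=21 s=1: L1-HIT | VC [20, 29, 17, 9]
  [10] addr=0x55 blk=5 s=1: MISS | VC [20, 29, 17, 9, 21]
  [11] addr=0x99 blk=9 s=1: VC-HIT | VC [20, 29, 17, 5, 21]
  [12] addr=0x50 blk=5 s=1: VC-HIT | VC [20, 29, 17, 9, 21]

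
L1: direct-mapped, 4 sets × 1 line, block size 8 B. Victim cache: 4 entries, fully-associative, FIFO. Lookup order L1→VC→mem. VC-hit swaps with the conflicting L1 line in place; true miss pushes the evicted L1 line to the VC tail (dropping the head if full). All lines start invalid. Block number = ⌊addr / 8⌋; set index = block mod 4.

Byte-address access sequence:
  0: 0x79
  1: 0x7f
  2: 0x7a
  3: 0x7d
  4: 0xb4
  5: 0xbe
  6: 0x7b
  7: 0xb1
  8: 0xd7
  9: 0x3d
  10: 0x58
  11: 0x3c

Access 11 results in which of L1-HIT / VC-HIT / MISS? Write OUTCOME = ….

#0 0x79→b15/s3 MISS; vc=[]
#1 0x7f→b15/s3 L1-HIT; vc=[]
#2 0x7a→b15/s3 L1-HIT; vc=[]
#3 0x7d→b15/s3 L1-HIT; vc=[]
#4 0xb4→b22/s2 MISS; vc=[]
#5 0xbe→b23/s3 MISS; vc=[15]
#6 0x7b→b15/s3 VC-HIT; vc=[23]
#7 0xb1→b22/s2 L1-HIT; vc=[23]
#8 0xd7→b26/s2 MISS; vc=[23,22]
#9 0x3d→b7/s3 MISS; vc=[23,22,15]
#10 0x58→b11/s3 MISS; vc=[23,22,15,7]
#11 0x3c→b7/s3 VC-HIT; vc=[23,22,15,11]

OUTCOME = VC-HIT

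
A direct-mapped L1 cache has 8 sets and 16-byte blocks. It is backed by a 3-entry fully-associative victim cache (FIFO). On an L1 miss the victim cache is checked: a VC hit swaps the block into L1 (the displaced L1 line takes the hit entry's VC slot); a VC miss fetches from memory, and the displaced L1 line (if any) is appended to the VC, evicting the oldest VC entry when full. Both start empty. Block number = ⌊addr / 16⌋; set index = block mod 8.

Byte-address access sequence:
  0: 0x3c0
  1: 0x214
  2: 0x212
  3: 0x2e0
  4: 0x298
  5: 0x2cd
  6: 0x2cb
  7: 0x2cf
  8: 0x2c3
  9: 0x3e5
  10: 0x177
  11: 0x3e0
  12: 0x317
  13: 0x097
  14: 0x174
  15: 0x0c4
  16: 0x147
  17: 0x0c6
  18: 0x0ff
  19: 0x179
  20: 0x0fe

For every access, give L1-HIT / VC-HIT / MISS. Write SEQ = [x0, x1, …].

#0 0x3c0→b60/s4 MISS; vc=[]
#1 0x214→b33/s1 MISS; vc=[]
#2 0x212→b33/s1 L1-HIT; vc=[]
#3 0x2e0→b46/s6 MISS; vc=[]
#4 0x298→b41/s1 MISS; vc=[33]
#5 0x2cd→b44/s4 MISS; vc=[33,60]
#6 0x2cb→b44/s4 L1-HIT; vc=[33,60]
#7 0x2cf→b44/s4 L1-HIT; vc=[33,60]
#8 0x2c3→b44/s4 L1-HIT; vc=[33,60]
#9 0x3e5→b62/s6 MISS; vc=[33,60,46]
#10 0x177→b23/s7 MISS; vc=[33,60,46]
#11 0x3e0→b62/s6 L1-HIT; vc=[33,60,46]
#12 0x317→b49/s1 MISS; vc=[60,46,41]
#13 0x97→b9/s1 MISS; vc=[46,41,49]
#14 0x174→b23/s7 L1-HIT; vc=[46,41,49]
#15 0xc4→b12/s4 MISS; vc=[41,49,44]
#16 0x147→b20/s4 MISS; vc=[49,44,12]
#17 0xc6→b12/s4 VC-HIT; vc=[49,44,20]
#18 0xff→b15/s7 MISS; vc=[44,20,23]
#19 0x179→b23/s7 VC-HIT; vc=[44,20,15]
#20 0xfe→b15/s7 VC-HIT; vc=[44,20,23]

SEQ = [MISS, MISS, L1-HIT, MISS, MISS, MISS, L1-HIT, L1-HIT, L1-HIT, MISS, MISS, L1-HIT, MISS, MISS, L1-HIT, MISS, MISS, VC-HIT, MISS, VC-HIT, VC-HIT]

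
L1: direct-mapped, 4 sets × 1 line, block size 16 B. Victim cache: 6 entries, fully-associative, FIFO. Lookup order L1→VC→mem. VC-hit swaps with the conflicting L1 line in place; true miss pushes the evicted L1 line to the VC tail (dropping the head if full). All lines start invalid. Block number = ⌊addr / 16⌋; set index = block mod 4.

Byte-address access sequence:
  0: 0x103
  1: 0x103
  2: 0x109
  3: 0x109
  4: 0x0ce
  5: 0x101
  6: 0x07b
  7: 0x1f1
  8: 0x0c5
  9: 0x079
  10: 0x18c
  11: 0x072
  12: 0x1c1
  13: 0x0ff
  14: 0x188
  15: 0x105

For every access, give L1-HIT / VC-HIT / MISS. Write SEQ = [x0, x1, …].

SEQ = [MISS, L1-HIT, L1-HIT, L1-HIT, MISS, VC-HIT, MISS, MISS, VC-HIT, VC-HIT, MISS, L1-HIT, MISS, MISS, VC-HIT, VC-HIT]

#0 0x103→b16/s0 MISS; vc=[]
#1 0x103→b16/s0 L1-HIT; vc=[]
#2 0x109→b16/s0 L1-HIT; vc=[]
#3 0x109→b16/s0 L1-HIT; vc=[]
#4 0xce→b12/s0 MISS; vc=[16]
#5 0x101→b16/s0 VC-HIT; vc=[12]
#6 0x7b→b7/s3 MISS; vc=[12]
#7 0x1f1→b31/s3 MISS; vc=[12,7]
#8 0xc5→b12/s0 VC-HIT; vc=[16,7]
#9 0x79→b7/s3 VC-HIT; vc=[16,31]
#10 0x18c→b24/s0 MISS; vc=[16,31,12]
#11 0x72→b7/s3 L1-HIT; vc=[16,31,12]
#12 0x1c1→b28/s0 MISS; vc=[16,31,12,24]
#13 0xff→b15/s3 MISS; vc=[16,31,12,24,7]
#14 0x188→b24/s0 VC-HIT; vc=[16,31,12,28,7]
#15 0x105→b16/s0 VC-HIT; vc=[24,31,12,28,7]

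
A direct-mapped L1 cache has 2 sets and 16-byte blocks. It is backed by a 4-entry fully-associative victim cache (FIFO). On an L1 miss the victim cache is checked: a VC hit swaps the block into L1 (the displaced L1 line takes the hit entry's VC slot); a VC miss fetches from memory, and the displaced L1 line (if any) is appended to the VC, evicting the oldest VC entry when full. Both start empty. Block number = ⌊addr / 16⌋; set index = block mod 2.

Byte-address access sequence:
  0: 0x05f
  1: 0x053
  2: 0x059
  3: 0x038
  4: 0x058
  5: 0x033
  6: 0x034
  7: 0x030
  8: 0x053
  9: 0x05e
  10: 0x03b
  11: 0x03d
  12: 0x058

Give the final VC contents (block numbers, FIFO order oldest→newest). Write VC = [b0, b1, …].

VC = [3]

0: 0x5f (blk 5, set 1) → MISS  vc=[]
1: 0x53 (blk 5, set 1) → L1-HIT  vc=[]
2: 0x59 (blk 5, set 1) → L1-HIT  vc=[]
3: 0x38 (blk 3, set 1) → MISS  vc=[5]
4: 0x58 (blk 5, set 1) → VC-HIT  vc=[3]
5: 0x33 (blk 3, set 1) → VC-HIT  vc=[5]
6: 0x34 (blk 3, set 1) → L1-HIT  vc=[5]
7: 0x30 (blk 3, set 1) → L1-HIT  vc=[5]
8: 0x53 (blk 5, set 1) → VC-HIT  vc=[3]
9: 0x5e (blk 5, set 1) → L1-HIT  vc=[3]
10: 0x3b (blk 3, set 1) → VC-HIT  vc=[5]
11: 0x3d (blk 3, set 1) → L1-HIT  vc=[5]
12: 0x58 (blk 5, set 1) → VC-HIT  vc=[3]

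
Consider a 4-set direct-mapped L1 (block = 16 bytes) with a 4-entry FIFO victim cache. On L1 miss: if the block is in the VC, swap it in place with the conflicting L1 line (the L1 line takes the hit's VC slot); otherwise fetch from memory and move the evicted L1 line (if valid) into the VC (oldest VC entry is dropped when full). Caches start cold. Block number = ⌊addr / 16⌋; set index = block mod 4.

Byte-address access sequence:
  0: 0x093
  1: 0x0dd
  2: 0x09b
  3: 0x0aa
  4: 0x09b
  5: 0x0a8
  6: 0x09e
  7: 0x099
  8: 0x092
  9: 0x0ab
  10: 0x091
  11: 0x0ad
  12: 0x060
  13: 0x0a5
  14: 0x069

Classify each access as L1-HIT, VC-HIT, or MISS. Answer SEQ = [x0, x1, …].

SEQ = [MISS, MISS, VC-HIT, MISS, L1-HIT, L1-HIT, L1-HIT, L1-HIT, L1-HIT, L1-HIT, L1-HIT, L1-HIT, MISS, VC-HIT, VC-HIT]

0: 0x93 (blk 9, set 1) → MISS  vc=[]
1: 0xdd (blk 13, set 1) → MISS  vc=[9]
2: 0x9b (blk 9, set 1) → VC-HIT  vc=[13]
3: 0xaa (blk 10, set 2) → MISS  vc=[13]
4: 0x9b (blk 9, set 1) → L1-HIT  vc=[13]
5: 0xa8 (blk 10, set 2) → L1-HIT  vc=[13]
6: 0x9e (blk 9, set 1) → L1-HIT  vc=[13]
7: 0x99 (blk 9, set 1) → L1-HIT  vc=[13]
8: 0x92 (blk 9, set 1) → L1-HIT  vc=[13]
9: 0xab (blk 10, set 2) → L1-HIT  vc=[13]
10: 0x91 (blk 9, set 1) → L1-HIT  vc=[13]
11: 0xad (blk 10, set 2) → L1-HIT  vc=[13]
12: 0x60 (blk 6, set 2) → MISS  vc=[13, 10]
13: 0xa5 (blk 10, set 2) → VC-HIT  vc=[13, 6]
14: 0x69 (blk 6, set 2) → VC-HIT  vc=[13, 10]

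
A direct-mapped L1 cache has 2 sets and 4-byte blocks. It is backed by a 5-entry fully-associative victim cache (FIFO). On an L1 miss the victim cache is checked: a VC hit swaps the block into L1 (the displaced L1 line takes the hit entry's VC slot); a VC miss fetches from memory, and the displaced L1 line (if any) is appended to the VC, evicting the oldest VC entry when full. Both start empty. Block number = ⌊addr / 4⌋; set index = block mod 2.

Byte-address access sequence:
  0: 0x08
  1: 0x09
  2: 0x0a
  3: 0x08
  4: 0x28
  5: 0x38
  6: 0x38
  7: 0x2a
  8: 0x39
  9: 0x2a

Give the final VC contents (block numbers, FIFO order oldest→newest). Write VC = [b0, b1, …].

VC = [2, 14]

0: 0x8 (blk 2, set 0) → MISS  vc=[]
1: 0x9 (blk 2, set 0) → L1-HIT  vc=[]
2: 0xa (blk 2, set 0) → L1-HIT  vc=[]
3: 0x8 (blk 2, set 0) → L1-HIT  vc=[]
4: 0x28 (blk 10, set 0) → MISS  vc=[2]
5: 0x38 (blk 14, set 0) → MISS  vc=[2, 10]
6: 0x38 (blk 14, set 0) → L1-HIT  vc=[2, 10]
7: 0x2a (blk 10, set 0) → VC-HIT  vc=[2, 14]
8: 0x39 (blk 14, set 0) → VC-HIT  vc=[2, 10]
9: 0x2a (blk 10, set 0) → VC-HIT  vc=[2, 14]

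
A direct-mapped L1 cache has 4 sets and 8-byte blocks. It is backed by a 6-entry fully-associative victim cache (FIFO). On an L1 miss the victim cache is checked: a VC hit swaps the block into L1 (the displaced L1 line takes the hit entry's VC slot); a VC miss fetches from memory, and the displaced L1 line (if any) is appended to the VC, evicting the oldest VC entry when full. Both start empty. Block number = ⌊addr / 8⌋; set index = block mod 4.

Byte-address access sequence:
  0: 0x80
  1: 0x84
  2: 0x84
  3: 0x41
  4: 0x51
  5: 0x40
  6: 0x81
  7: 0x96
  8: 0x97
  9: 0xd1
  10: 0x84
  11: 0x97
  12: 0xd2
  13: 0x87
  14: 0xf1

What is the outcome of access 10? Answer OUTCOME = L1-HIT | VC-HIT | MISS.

OUTCOME = L1-HIT

#0 0x80→b16/s0 MISS; vc=[]
#1 0x84→b16/s0 L1-HIT; vc=[]
#2 0x84→b16/s0 L1-HIT; vc=[]
#3 0x41→b8/s0 MISS; vc=[16]
#4 0x51→b10/s2 MISS; vc=[16]
#5 0x40→b8/s0 L1-HIT; vc=[16]
#6 0x81→b16/s0 VC-HIT; vc=[8]
#7 0x96→b18/s2 MISS; vc=[8,10]
#8 0x97→b18/s2 L1-HIT; vc=[8,10]
#9 0xd1→b26/s2 MISS; vc=[8,10,18]
#10 0x84→b16/s0 L1-HIT; vc=[8,10,18]
#11 0x97→b18/s2 VC-HIT; vc=[8,10,26]
#12 0xd2→b26/s2 VC-HIT; vc=[8,10,18]
#13 0x87→b16/s0 L1-HIT; vc=[8,10,18]
#14 0xf1→b30/s2 MISS; vc=[8,10,18,26]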